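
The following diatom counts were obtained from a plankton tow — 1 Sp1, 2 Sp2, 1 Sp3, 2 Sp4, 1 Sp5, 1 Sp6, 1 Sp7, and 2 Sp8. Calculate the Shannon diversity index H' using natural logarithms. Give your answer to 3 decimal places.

Total N = 1+2+1+2+1+1+1+2 = 11, so the proportions are 0.09091, 0.18182, 0.09091, 0.18182, 0.09091, 0.09091, 0.09091, 0.18182 (working shown to 5 dp, full precision carried).
Each pᵢ ln pᵢ term: 0.09091×(-2.39790)=-0.21799, 0.18182×(-1.70475)=-0.30995, 0.09091×(-2.39790)=-0.21799, 0.18182×(-1.70475)=-0.30995, 0.09091×(-2.39790)=-0.21799, 0.09091×(-2.39790)=-0.21799, 0.09091×(-2.39790)=-0.21799, 0.18182×(-1.70475)=-0.30995.
Sum = -2.01981, so H' = 2.020.

2.020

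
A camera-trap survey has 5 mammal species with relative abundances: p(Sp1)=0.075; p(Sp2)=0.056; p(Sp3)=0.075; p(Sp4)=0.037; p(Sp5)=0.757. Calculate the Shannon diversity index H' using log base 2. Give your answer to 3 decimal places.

1.273

Each pᵢ log₂ pᵢ term (working shown to 5 dp, full precision carried): 0.075×(-3.73697)=-0.28027, 0.056×(-4.15843)=-0.23287, 0.075×(-3.73697)=-0.28027, 0.037×(-4.75633)=-0.17598, 0.757×(-0.40163)=-0.30404.
Sum = -1.27344, so H' = 1.273.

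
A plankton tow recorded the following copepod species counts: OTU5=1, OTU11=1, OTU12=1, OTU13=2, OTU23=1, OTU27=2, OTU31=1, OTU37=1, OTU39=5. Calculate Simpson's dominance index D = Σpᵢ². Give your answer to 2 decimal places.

Total N = 1+1+1+2+1+2+1+1+5 = 15, so the proportions are 0.0667, 0.0667, 0.0667, 0.1333, 0.0667, 0.1333, 0.0667, 0.0667, 0.3333 (working shown to 4 dp, full precision carried).
D = 0.0667² + 0.0667² + 0.0667² + 0.1333² + 0.0667² + 0.1333² + 0.0667² + 0.0667² + 0.3333² = 0.0044 + 0.0044 + 0.0044 + 0.0178 + 0.0044 + 0.0178 + 0.0044 + 0.0044 + 0.1111 = 0.1733.
To 2 decimal places, D = 0.17.

0.17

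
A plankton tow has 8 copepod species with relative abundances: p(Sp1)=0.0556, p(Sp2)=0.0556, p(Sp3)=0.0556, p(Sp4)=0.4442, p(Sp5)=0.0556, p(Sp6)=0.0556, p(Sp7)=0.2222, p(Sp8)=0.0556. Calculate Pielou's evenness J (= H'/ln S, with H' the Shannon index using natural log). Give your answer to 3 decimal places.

0.798

H' = −Σ pᵢ ln pᵢ = −((-0.16066) + (-0.16066) + (-0.16066) + (-0.36046) + (-0.16066) + (-0.16066) + (-0.33423) + (-0.16066)) = 1.65865 (working shown to 5 dp, full precision carried).
With S = 8 species, ln S = 2.07944, so J = 1.65865/2.07944 = 0.79764, i.e. 0.798 to 3 decimal places.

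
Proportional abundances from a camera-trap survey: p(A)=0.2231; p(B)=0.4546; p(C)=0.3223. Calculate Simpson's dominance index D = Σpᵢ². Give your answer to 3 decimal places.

D = 0.2231² + 0.4546² + 0.3223² = 0.04977 + 0.20666 + 0.10388 = 0.36031 (working shown to 5 dp, full precision carried).
To 3 decimal places, D = 0.360.

0.360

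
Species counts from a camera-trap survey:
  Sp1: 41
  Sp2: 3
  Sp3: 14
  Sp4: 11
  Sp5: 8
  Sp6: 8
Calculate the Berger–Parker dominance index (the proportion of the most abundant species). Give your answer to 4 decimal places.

0.4824

Total N = 41+3+14+11+8+8 = 85, so the proportions are 0.482353, 0.035294, 0.164706, 0.129412, 0.094118, 0.094118 (working shown to 6 dp, full precision carried).
The largest proportion is 0.482353, i.e. d = 0.4824 to 4 decimal places.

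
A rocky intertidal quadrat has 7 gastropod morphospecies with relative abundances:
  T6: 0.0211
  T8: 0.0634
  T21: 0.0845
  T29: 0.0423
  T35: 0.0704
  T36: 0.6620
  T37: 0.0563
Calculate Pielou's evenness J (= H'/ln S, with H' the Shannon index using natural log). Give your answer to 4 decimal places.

H' = −Σ pᵢ ln pᵢ = −((-0.081414) + (-0.174876) + (-0.208800) + (-0.133794) + (-0.186811) + (-0.273068) + (-0.161979)) = 1.220741 (working shown to 6 dp, full precision carried).
With S = 7 species, ln S = 1.945910, so J = 1.220741/1.945910 = 0.627337, i.e. 0.6273 to 4 decimal places.

0.6273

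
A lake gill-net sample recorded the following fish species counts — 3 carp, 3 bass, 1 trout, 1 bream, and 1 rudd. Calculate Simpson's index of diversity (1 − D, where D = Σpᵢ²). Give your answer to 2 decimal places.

Total N = 3+3+1+1+1 = 9, so the proportions are 0.3333, 0.3333, 0.1111, 0.1111, 0.1111 (working shown to 4 dp, full precision carried).
D = 0.3333² + 0.3333² + 0.1111² + 0.1111² + 0.1111² = 0.1111 + 0.1111 + 0.0123 + 0.0123 + 0.0123 = 0.2593.
So 1 − D = 0.7407, i.e. 0.74 to 2 decimal places.

0.74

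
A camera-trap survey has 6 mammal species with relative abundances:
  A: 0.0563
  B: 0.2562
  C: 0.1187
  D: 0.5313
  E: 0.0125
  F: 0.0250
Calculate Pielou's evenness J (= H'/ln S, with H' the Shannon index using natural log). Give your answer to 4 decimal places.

H' = −Σ pᵢ ln pᵢ = −((-0.161979) + (-0.348892) + (-0.252968) + (-0.336009) + (-0.054775) + (-0.092222)) = 1.246846 (working shown to 6 dp, full precision carried).
With S = 6 species, ln S = 1.791759, so J = 1.246846/1.791759 = 0.695878, i.e. 0.6959 to 4 decimal places.

0.6959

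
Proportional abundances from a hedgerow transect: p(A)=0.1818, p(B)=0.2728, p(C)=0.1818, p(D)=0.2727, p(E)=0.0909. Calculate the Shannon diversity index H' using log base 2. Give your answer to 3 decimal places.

2.231

Each pᵢ log₂ pᵢ term (working shown to 5 dp, full precision carried): 0.1818×(-2.45958)=-0.44715, 0.2728×(-1.87408)=-0.51125, 0.1818×(-2.45958)=-0.44715, 0.2727×(-1.87461)=-0.51121, 0.0909×(-3.45958)=-0.31448.
Sum = -2.23123, so H' = 2.231.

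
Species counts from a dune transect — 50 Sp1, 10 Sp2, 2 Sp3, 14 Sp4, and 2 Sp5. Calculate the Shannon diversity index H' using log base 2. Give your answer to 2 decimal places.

1.51

Total N = 50+10+2+14+2 = 78, so the proportions are 0.641, 0.1282, 0.0256, 0.1795, 0.0256 (working shown to 4 dp, full precision carried).
Each pᵢ log₂ pᵢ term: 0.641×(-0.6415)=-0.4112, 0.1282×(-2.9635)=-0.3799, 0.0256×(-5.2854)=-0.1355, 0.1795×(-2.4780)=-0.4448, 0.0256×(-5.2854)=-0.1355.
Sum = -1.5070, so H' = 1.51.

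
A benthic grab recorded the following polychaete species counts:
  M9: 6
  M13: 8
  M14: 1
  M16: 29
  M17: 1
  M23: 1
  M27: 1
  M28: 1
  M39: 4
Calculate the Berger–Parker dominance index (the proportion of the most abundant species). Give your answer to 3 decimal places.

Total N = 6+8+1+29+1+1+1+1+4 = 52, so the proportions are 0.11538, 0.15385, 0.01923, 0.55769, 0.01923, 0.01923, 0.01923, 0.01923, 0.07692 (working shown to 5 dp, full precision carried).
The largest proportion is 0.55769, i.e. d = 0.558 to 3 decimal places.

0.558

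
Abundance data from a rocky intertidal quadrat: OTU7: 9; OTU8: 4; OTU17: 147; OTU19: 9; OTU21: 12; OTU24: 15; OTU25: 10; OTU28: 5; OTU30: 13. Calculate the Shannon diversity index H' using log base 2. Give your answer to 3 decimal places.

Total N = 9+4+147+9+12+15+10+5+13 = 224, so the proportions are 0.04018, 0.01786, 0.65625, 0.04018, 0.05357, 0.06696, 0.04464, 0.02232, 0.05804 (working shown to 5 dp, full precision carried).
Each pᵢ log₂ pᵢ term: 0.04018×(-4.63743)=-0.18633, 0.01786×(-5.80735)=-0.10370, 0.65625×(-0.60768)=-0.39879, 0.04018×(-4.63743)=-0.18633, 0.05357×(-4.22239)=-0.22620, 0.06696×(-3.90046)=-0.26119, 0.04464×(-4.48543)=-0.20024, 0.02232×(-5.48543)=-0.12244, 0.05804×(-4.10692)=-0.23835.
Sum = -1.92357, so H' = 1.924.

1.924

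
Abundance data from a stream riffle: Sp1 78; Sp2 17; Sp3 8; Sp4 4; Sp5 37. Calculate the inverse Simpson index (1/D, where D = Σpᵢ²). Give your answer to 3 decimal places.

2.651

Total N = 78+17+8+4+37 = 144, so the proportions are 0.541667, 0.118056, 0.055556, 0.027778, 0.256944 (working shown to 6 dp, full precision carried).
D = 0.541667² + 0.118056² + 0.055556² + 0.027778² + 0.256944² = 0.293403 + 0.013937 + 0.003086 + 0.000772 + 0.066020 = 0.377218.
So 1/D = 2.65098, i.e. 2.651 to 3 decimal places.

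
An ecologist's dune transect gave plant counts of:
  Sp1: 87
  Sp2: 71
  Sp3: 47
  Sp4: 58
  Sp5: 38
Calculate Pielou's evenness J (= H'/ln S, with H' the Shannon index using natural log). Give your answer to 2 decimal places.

Total N = 87+71+47+58+38 = 301, so the proportions are 0.289, 0.2359, 0.1561, 0.1927, 0.1262 (working shown to 4 dp, full precision carried).
H' = −Σ pᵢ ln pᵢ = −((-0.3588) + (-0.3407) + (-0.2900) + (-0.3173) + (-0.2613)) = 1.5680.
With S = 5 species, ln S = 1.6094, so J = 1.5680/1.6094 = 0.9742, i.e. 0.97 to 2 decimal places.

0.97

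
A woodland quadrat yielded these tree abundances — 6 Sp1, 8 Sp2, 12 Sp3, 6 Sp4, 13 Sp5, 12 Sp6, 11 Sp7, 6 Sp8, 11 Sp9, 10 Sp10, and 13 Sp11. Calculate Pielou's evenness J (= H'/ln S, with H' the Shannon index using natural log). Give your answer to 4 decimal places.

0.9834

Total N = 6+8+12+6+13+12+11+6+11+10+13 = 108, so the proportions are 0.055556, 0.074074, 0.111111, 0.055556, 0.12037, 0.111111, 0.101852, 0.055556, 0.101852, 0.092593, 0.12037 (working shown to 6 dp, full precision carried).
H' = −Σ pᵢ ln pᵢ = −((-0.160576) + (-0.192792) + (-0.244136) + (-0.160576) + (-0.254846) + (-0.244136) + (-0.232654) + (-0.160576) + (-0.232654) + (-0.220328) + (-0.254846)) = 2.358120.
With S = 11 species, ln S = 2.397895, so J = 2.358120/2.397895 = 0.983412, i.e. 0.9834 to 4 decimal places.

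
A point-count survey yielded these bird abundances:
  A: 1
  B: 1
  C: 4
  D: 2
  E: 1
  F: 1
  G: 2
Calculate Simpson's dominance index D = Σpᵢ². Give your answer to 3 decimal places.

Total N = 1+1+4+2+1+1+2 = 12, so the proportions are 0.08333, 0.08333, 0.33333, 0.16667, 0.08333, 0.08333, 0.16667 (working shown to 5 dp, full precision carried).
D = 0.08333² + 0.08333² + 0.33333² + 0.16667² + 0.08333² + 0.08333² + 0.16667² = 0.00694 + 0.00694 + 0.11111 + 0.02778 + 0.00694 + 0.00694 + 0.02778 = 0.19444.
To 3 decimal places, D = 0.194.

0.194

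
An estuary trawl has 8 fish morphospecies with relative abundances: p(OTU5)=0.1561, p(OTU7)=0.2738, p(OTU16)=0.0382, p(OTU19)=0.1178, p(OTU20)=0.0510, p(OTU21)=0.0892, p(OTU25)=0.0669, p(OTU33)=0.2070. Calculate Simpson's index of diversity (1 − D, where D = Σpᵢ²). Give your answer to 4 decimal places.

0.8274

D = 0.1561² + 0.2738² + 0.0382² + 0.1178² + 0.051² + 0.0892² + 0.0669² + 0.207² = 0.024367 + 0.074966 + 0.001459 + 0.013877 + 0.002601 + 0.007957 + 0.004476 + 0.042849 = 0.172552 (working shown to 6 dp, full precision carried).
So 1 − D = 0.827448, i.e. 0.8274 to 4 decimal places.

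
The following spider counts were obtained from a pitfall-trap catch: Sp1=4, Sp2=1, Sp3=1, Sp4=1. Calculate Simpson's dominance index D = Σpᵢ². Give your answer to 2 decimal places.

Total N = 4+1+1+1 = 7, so the proportions are 0.5714, 0.1429, 0.1429, 0.1429 (working shown to 4 dp, full precision carried).
D = 0.5714² + 0.1429² + 0.1429² + 0.1429² = 0.3265 + 0.0204 + 0.0204 + 0.0204 = 0.3878.
To 2 decimal places, D = 0.39.

0.39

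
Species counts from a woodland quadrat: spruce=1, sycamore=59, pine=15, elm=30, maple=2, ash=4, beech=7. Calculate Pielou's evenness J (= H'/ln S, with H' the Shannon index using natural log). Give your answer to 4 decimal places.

0.6931

Total N = 1+59+15+30+2+4+7 = 118, so the proportions are 0.008475, 0.5, 0.127119, 0.254237, 0.016949, 0.033898, 0.059322 (working shown to 6 dp, full precision carried).
H' = −Σ pᵢ ln pᵢ = −((-0.040430) + (-0.346574) + (-0.262199) + (-0.348175) + (-0.069111) + (-0.114725) + (-0.167571)) = 1.348784.
With S = 7 species, ln S = 1.945910, so J = 1.348784/1.945910 = 0.693138, i.e. 0.6931 to 4 decimal places.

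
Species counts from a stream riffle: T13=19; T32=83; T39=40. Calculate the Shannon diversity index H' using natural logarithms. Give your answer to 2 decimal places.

Total N = 19+83+40 = 142, so the proportions are 0.1338, 0.5845, 0.2817 (working shown to 4 dp, full precision carried).
Each pᵢ ln pᵢ term: 0.1338×(-2.0114)=-0.2691, 0.5845×(-0.5370)=-0.3139, 0.2817×(-1.2669)=-0.3569.
Sum = -0.9399, so H' = 0.94.

0.94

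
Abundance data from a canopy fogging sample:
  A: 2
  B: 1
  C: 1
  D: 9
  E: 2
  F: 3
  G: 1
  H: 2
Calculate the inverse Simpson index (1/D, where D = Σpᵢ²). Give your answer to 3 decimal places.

4.200

Total N = 2+1+1+9+2+3+1+2 = 21, so the proportions are 0.0952381, 0.047619, 0.047619, 0.4285714, 0.0952381, 0.1428571, 0.047619, 0.0952381 (working shown to 7 dp, full precision carried).
D = 0.0952381² + 0.047619² + 0.047619² + 0.4285714² + 0.0952381² + 0.1428571² + 0.047619² + 0.0952381² = 0.0090703 + 0.0022676 + 0.0022676 + 0.1836735 + 0.0090703 + 0.0204082 + 0.0022676 + 0.0090703 = 0.2380952.
So 1/D = 4.20000, i.e. 4.200 to 3 decimal places.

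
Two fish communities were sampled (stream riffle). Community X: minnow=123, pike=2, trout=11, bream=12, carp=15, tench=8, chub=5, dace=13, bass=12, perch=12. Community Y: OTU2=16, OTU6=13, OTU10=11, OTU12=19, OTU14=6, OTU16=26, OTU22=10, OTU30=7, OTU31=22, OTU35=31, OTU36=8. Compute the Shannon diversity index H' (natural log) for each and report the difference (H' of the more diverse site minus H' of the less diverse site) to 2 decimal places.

Community X: N=213, proportions 0.5775, 0.0094, 0.0516, 0.0563, 0.0704, 0.0376, 0.0235, 0.061, 0.0563, 0.0563, giving H' = 1.5690 (working shown to 4 dp, full precision carried).
Community Y: N=169, proportions 0.0947, 0.0769, 0.0651, 0.1124, 0.0355, 0.1538, 0.0592, 0.0414, 0.1302, 0.1834, 0.0473, giving H' = 2.2706.
Difference = |1.5690 − 2.2706| = 0.7016, i.e. 0.70 to 2 decimal places.

0.70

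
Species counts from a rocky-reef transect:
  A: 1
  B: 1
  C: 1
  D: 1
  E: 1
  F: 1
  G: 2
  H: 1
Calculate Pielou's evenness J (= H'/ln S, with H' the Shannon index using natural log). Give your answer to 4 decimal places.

0.9826

Total N = 1+1+1+1+1+1+2+1 = 9, so the proportions are 0.111111, 0.111111, 0.111111, 0.111111, 0.111111, 0.111111, 0.222222, 0.111111 (working shown to 6 dp, full precision carried).
H' = −Σ pᵢ ln pᵢ = −((-0.244136) + (-0.244136) + (-0.244136) + (-0.244136) + (-0.244136) + (-0.244136) + (-0.334239) + (-0.244136)) = 2.043192.
With S = 8 species, ln S = 2.079442, so J = 2.043192/2.079442 = 0.982568, i.e. 0.9826 to 4 decimal places.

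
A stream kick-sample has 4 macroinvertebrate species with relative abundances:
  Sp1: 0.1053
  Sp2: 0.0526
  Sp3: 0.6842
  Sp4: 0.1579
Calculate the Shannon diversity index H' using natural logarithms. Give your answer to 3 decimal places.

Each pᵢ ln pᵢ term (working shown to 5 dp, full precision carried): 0.1053×(-2.25094)=-0.23702, 0.0526×(-2.94504)=-0.15491, 0.6842×(-0.37951)=-0.25966, 0.1579×(-1.84579)=-0.29145.
Sum = -0.94304, so H' = 0.943.

0.943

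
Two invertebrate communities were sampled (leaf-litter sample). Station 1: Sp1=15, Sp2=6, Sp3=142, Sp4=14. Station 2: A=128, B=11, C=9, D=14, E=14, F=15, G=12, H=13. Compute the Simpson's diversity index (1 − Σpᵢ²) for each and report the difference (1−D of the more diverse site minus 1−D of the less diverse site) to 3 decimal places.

Station 1: N=177, proportions 0.08475, 0.0339, 0.80226, 0.0791, giving 1−D = 0.34179 (working shown to 5 dp, full precision carried).
Station 2: N=216, proportions 0.59259, 0.05093, 0.04167, 0.06481, 0.06481, 0.06944, 0.05556, 0.06019, giving 1−D = 0.62457.
Difference = |0.34179 − 0.62457| = 0.28278, i.e. 0.283 to 3 decimal places.

0.283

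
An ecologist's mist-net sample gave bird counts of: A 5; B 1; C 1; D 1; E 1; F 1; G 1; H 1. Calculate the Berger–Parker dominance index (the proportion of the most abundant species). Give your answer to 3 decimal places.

0.417

Total N = 5+1+1+1+1+1+1+1 = 12, so the proportions are 0.41667, 0.08333, 0.08333, 0.08333, 0.08333, 0.08333, 0.08333, 0.08333 (working shown to 5 dp, full precision carried).
The largest proportion is 0.41667, i.e. d = 0.417 to 3 decimal places.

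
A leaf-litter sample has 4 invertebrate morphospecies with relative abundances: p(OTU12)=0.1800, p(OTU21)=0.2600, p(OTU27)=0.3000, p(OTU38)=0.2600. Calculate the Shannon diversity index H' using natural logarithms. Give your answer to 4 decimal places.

1.3703

Each pᵢ ln pᵢ term (working shown to 6 dp, full precision carried): 0.18×(-1.714798)=-0.308664, 0.26×(-1.347074)=-0.350239, 0.3×(-1.203973)=-0.361192, 0.26×(-1.347074)=-0.350239.
Sum = -1.370334, so H' = 1.3703.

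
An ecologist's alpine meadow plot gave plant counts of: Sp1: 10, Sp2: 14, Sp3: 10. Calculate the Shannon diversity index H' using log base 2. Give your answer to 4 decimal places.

1.5657

Total N = 10+14+10 = 34, so the proportions are 0.294118, 0.411765, 0.294118 (working shown to 6 dp, full precision carried).
Each pᵢ log₂ pᵢ term: 0.294118×(-1.765535)=-0.519275, 0.411765×(-1.280108)=-0.527103, 0.294118×(-1.765535)=-0.519275.
Sum = -1.565653, so H' = 1.5657.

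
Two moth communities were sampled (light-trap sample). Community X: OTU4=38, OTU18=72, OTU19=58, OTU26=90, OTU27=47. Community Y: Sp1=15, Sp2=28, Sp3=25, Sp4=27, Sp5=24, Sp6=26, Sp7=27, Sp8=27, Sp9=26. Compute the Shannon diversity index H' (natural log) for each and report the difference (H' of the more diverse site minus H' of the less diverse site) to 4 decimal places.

0.6205

Community X: N=305, proportions 0.12459, 0.236066, 0.190164, 0.295082, 0.154098, giving H' = 1.564267 (working shown to 6 dp, full precision carried).
Community Y: N=225, proportions 0.066667, 0.124444, 0.111111, 0.12, 0.106667, 0.115556, 0.12, 0.12, 0.115556, giving H' = 2.184761.
Difference = |1.564267 − 2.184761| = 0.620494, i.e. 0.6205 to 4 decimal places.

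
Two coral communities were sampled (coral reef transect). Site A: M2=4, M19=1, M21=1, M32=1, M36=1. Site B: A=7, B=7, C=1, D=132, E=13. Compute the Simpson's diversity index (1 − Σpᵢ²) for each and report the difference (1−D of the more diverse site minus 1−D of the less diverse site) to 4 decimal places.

Site A: N=8, proportions 0.5, 0.125, 0.125, 0.125, 0.125, giving 1−D = 0.687500 (working shown to 6 dp, full precision carried).
Site B: N=160, proportions 0.04375, 0.04375, 0.00625, 0.825, 0.08125, giving 1−D = 0.308906.
Difference = |0.687500 − 0.308906| = 0.378594, i.e. 0.3786 to 4 decimal places.

0.3786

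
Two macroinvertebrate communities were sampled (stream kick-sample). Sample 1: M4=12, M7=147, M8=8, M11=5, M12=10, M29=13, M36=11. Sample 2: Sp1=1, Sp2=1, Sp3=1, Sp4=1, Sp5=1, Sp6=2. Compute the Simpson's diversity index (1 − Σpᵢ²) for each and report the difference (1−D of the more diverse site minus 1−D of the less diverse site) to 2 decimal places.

0.34

Sample 1: N=206, proportions 0.0583, 0.7136, 0.0388, 0.0243, 0.0485, 0.0631, 0.0534, giving 1−D = 0.4761 (working shown to 4 dp, full precision carried).
Sample 2: N=7, proportions 0.1429, 0.1429, 0.1429, 0.1429, 0.1429, 0.2857, giving 1−D = 0.8163.
Difference = |0.4761 − 0.8163| = 0.3402, i.e. 0.34 to 2 decimal places.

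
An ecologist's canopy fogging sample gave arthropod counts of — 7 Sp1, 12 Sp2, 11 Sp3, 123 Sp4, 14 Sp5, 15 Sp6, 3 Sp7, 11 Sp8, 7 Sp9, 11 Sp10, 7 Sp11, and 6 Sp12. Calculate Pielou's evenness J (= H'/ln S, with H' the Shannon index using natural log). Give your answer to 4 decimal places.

0.7058

Total N = 7+12+11+123+14+15+3+11+7+11+7+6 = 227, so the proportions are 0.030837, 0.052863, 0.048458, 0.54185, 0.061674, 0.066079, 0.013216, 0.048458, 0.030837, 0.048458, 0.030837, 0.026432 (working shown to 6 dp, full precision carried).
H' = −Σ pᵢ ln pᵢ = −((-0.107283) + (-0.155421) + (-0.146685) + (-0.332027) + (-0.171817) + (-0.179531) + (-0.057176) + (-0.146685) + (-0.107283) + (-0.146685) + (-0.107283) + (-0.096031)) = 1.753910.
With S = 12 species, ln S = 2.484907, so J = 1.753910/2.484907 = 0.705825, i.e. 0.7058 to 4 decimal places.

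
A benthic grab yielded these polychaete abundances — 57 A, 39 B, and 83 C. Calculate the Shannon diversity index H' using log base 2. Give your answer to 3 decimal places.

Total N = 57+39+83 = 179, so the proportions are 0.31844, 0.21788, 0.46369 (working shown to 5 dp, full precision carried).
Each pᵢ log₂ pᵢ term: 0.31844×(-1.65093)=-0.52571, 0.21788×(-2.19841)=-0.47898, 0.46369×(-1.10878)=-0.51413.
Sum = -1.51882, so H' = 1.519.

1.519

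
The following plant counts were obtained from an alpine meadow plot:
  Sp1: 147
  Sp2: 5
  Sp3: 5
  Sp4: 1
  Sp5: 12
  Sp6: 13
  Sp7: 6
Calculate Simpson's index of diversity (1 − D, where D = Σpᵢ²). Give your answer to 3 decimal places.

Total N = 147+5+5+1+12+13+6 = 189, so the proportions are 0.77778, 0.02646, 0.02646, 0.00529, 0.06349, 0.06878, 0.03175 (working shown to 5 dp, full precision carried).
D = 0.77778² + 0.02646² + 0.02646² + 0.00529² + 0.06349² + 0.06878² + 0.03175² = 0.60494 + 0.00070 + 0.00070 + 0.00003 + 0.00403 + 0.00473 + 0.00101 = 0.61614.
So 1 − D = 0.38386, i.e. 0.384 to 3 decimal places.

0.384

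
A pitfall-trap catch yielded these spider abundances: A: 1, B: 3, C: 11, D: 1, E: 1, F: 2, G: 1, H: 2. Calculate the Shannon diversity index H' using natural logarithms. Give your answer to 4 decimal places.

1.6163

Total N = 1+3+11+1+1+2+1+2 = 22, so the proportions are 0.045455, 0.136364, 0.5, 0.045455, 0.045455, 0.090909, 0.045455, 0.090909 (working shown to 6 dp, full precision carried).
Each pᵢ ln pᵢ term: 0.045455×(-3.091042)=-0.140502, 0.136364×(-1.992430)=-0.271695, 0.5×(-0.693147)=-0.346574, 0.045455×(-3.091042)=-0.140502, 0.045455×(-3.091042)=-0.140502, 0.090909×(-2.397895)=-0.217990, 0.045455×(-3.091042)=-0.140502, 0.090909×(-2.397895)=-0.217990.
Sum = -1.616257, so H' = 1.6163.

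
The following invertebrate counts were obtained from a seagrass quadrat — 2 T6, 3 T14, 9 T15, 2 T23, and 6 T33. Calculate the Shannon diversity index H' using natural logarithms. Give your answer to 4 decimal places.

1.4277

Total N = 2+3+9+2+6 = 22, so the proportions are 0.090909, 0.136364, 0.409091, 0.090909, 0.272727 (working shown to 6 dp, full precision carried).
Each pᵢ ln pᵢ term: 0.090909×(-2.397895)=-0.217990, 0.136364×(-1.992430)=-0.271695, 0.409091×(-0.893818)=-0.365653, 0.090909×(-2.397895)=-0.217990, 0.272727×(-1.299283)=-0.354350.
Sum = -1.427679, so H' = 1.4277.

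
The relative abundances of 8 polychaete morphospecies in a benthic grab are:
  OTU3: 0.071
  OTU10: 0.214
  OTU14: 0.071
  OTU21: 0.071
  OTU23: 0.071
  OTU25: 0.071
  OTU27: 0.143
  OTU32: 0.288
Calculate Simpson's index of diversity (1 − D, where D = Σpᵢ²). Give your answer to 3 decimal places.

D = 0.071² + 0.214² + 0.071² + 0.071² + 0.071² + 0.071² + 0.143² + 0.288² = 0.00504 + 0.04580 + 0.00504 + 0.00504 + 0.00504 + 0.00504 + 0.02045 + 0.08294 = 0.17439 (working shown to 5 dp, full precision carried).
So 1 − D = 0.82561, i.e. 0.826 to 3 decimal places.

0.826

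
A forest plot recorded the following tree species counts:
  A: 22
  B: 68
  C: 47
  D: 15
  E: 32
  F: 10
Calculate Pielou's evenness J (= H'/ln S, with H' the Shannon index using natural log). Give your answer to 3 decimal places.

0.896

Total N = 22+68+47+15+32+10 = 194, so the proportions are 0.1134, 0.35052, 0.24227, 0.07732, 0.16495, 0.05155 (working shown to 5 dp, full precision carried).
H' = −Σ pᵢ ln pᵢ = −((-0.24686) + (-0.36746) + (-0.34347) + (-0.19792) + (-0.29726) + (-0.15285)) = 1.60581.
With S = 6 species, ln S = 1.79176, so J = 1.60581/1.79176 = 0.89622, i.e. 0.896 to 3 decimal places.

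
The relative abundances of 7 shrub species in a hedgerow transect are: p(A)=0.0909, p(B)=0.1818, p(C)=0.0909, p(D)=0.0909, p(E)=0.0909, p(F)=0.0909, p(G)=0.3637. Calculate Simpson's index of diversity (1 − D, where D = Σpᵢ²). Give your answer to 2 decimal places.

D = 0.0909² + 0.1818² + 0.0909² + 0.0909² + 0.0909² + 0.0909² + 0.3637² = 0.0083 + 0.0331 + 0.0083 + 0.0083 + 0.0083 + 0.0083 + 0.1323 = 0.2066 (working shown to 4 dp, full precision carried).
So 1 − D = 0.7934, i.e. 0.79 to 2 decimal places.

0.79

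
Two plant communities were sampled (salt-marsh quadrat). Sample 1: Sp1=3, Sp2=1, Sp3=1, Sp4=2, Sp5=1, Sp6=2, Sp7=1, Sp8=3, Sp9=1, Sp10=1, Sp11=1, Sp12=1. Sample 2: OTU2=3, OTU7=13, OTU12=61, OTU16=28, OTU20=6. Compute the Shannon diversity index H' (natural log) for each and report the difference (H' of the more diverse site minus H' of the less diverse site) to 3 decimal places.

1.187

Sample 1: N=18, proportions 0.16667, 0.05556, 0.05556, 0.11111, 0.05556, 0.11111, 0.05556, 0.16667, 0.05556, 0.05556, 0.05556, 0.05556, giving H' = 2.37013 (working shown to 5 dp, full precision carried).
Sample 2: N=111, proportions 0.02703, 0.11712, 0.54955, 0.25225, 0.05405, giving H' = 1.18290.
Difference = |2.37013 − 1.18290| = 1.18723, i.e. 1.187 to 3 decimal places.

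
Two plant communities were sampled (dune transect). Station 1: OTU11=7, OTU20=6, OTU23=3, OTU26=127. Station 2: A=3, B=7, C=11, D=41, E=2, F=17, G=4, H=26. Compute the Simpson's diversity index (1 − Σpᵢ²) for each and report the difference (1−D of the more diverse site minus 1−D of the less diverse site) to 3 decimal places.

0.562

Station 1: N=143, proportions 0.04895, 0.04196, 0.02098, 0.88811, giving 1−D = 0.20666 (working shown to 5 dp, full precision carried).
Station 2: N=111, proportions 0.02703, 0.06306, 0.0991, 0.36937, 0.01802, 0.15315, 0.03604, 0.23423, giving 1−D = 0.76909.
Difference = |0.20666 − 0.76909| = 0.56243, i.e. 0.562 to 3 decimal places.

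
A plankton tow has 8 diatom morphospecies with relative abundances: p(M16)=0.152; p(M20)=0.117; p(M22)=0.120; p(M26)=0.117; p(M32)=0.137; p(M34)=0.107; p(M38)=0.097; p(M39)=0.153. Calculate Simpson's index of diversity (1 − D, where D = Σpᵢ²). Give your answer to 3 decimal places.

D = 0.152² + 0.117² + 0.12² + 0.117² + 0.137² + 0.107² + 0.097² + 0.153² = 0.02310 + 0.01369 + 0.01440 + 0.01369 + 0.01877 + 0.01145 + 0.00941 + 0.02341 = 0.12792 (working shown to 5 dp, full precision carried).
So 1 − D = 0.87208, i.e. 0.872 to 3 decimal places.

0.872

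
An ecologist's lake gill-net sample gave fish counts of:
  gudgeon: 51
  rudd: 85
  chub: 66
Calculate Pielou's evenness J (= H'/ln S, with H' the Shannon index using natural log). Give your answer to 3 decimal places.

0.981

Total N = 51+85+66 = 202, so the proportions are 0.25248, 0.42079, 0.32673 (working shown to 5 dp, full precision carried).
H' = −Σ pᵢ ln pᵢ = −((-0.34752) + (-0.36424) + (-0.36549)) = 1.07725.
With S = 3 species, ln S = 1.09861, so J = 1.07725/1.09861 = 0.98055, i.e. 0.981 to 3 decimal places.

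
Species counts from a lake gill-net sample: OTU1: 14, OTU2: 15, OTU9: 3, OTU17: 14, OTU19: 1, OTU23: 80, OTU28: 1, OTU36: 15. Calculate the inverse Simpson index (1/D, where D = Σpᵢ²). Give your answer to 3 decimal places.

2.819

Total N = 14+15+3+14+1+80+1+15 = 143, so the proportions are 0.097902, 0.104895, 0.020979, 0.097902, 0.006993, 0.559441, 0.006993, 0.104895 (working shown to 6 dp, full precision carried).
D = 0.097902² + 0.104895² + 0.020979² + 0.097902² + 0.006993² + 0.559441² + 0.006993² + 0.104895² = 0.009585 + 0.011003 + 0.000440 + 0.009585 + 0.000049 + 0.312974 + 0.000049 + 0.011003 = 0.354687.
So 1/D = 2.81939, i.e. 2.819 to 3 decimal places.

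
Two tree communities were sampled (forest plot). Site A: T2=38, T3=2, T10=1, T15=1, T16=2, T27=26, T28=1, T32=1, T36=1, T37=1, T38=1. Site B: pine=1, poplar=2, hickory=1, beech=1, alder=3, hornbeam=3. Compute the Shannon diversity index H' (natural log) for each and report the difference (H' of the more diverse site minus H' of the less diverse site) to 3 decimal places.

Site A: N=75, proportions 0.506667, 0.026667, 0.013333, 0.013333, 0.026667, 0.346667, 0.013333, 0.013333, 0.013333, 0.013333, 0.013333, giving H' = 1.308003 (working shown to 6 dp, full precision carried).
Site B: N=11, proportions 0.090909, 0.181818, 0.090909, 0.090909, 0.272727, 0.272727, giving H' = 1.672625.
Difference = |1.308003 − 1.672625| = 0.364622, i.e. 0.365 to 3 decimal places.

0.365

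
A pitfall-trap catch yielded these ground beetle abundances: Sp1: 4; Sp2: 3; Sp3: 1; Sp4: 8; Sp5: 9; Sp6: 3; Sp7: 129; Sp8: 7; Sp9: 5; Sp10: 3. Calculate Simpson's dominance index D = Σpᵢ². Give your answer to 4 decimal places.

Total N = 4+3+1+8+9+3+129+7+5+3 = 172, so the proportions are 0.023256, 0.017442, 0.005814, 0.046512, 0.052326, 0.017442, 0.75, 0.040698, 0.02907, 0.017442 (working shown to 6 dp, full precision carried).
D = 0.023256² + 0.017442² + 0.005814² + 0.046512² + 0.052326² + 0.017442² + 0.75² + 0.040698² + 0.02907² + 0.017442² = 0.000541 + 0.000304 + 0.000034 + 0.002163 + 0.002738 + 0.000304 + 0.562500 + 0.001656 + 0.000845 + 0.000304 = 0.571390.
To 4 decimal places, D = 0.5714.

0.5714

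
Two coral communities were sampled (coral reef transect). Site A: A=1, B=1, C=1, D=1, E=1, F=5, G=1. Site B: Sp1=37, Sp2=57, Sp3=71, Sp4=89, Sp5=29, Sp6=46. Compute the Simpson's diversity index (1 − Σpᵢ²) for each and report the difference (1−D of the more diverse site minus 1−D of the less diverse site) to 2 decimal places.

0.07

Site A: N=11, proportions 0.0909, 0.0909, 0.0909, 0.0909, 0.0909, 0.4545, 0.0909, giving 1−D = 0.7438 (working shown to 4 dp, full precision carried).
Site B: N=329, proportions 0.1125, 0.1733, 0.2158, 0.2705, 0.0881, 0.1398, giving 1−D = 0.8103.
Difference = |0.7438 − 0.8103| = 0.0665, i.e. 0.07 to 2 decimal places.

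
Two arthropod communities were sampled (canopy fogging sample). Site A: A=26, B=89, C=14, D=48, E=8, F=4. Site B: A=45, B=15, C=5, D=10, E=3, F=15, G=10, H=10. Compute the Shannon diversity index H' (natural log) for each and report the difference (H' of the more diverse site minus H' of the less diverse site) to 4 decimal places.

0.3970

Site A: N=189, proportions 0.137566138, 0.470899471, 0.074074074, 0.253968254, 0.042328042, 0.021164021, giving H' = 1.383840625 (working shown to 9 dp, full precision carried).
Site B: N=113, proportions 0.398230088, 0.132743363, 0.044247788, 0.088495575, 0.026548673, 0.132743363, 0.088495575, 0.088495575, giving H' = 1.780822356.
Difference = |1.383840625 − 1.780822356| = 0.396981731, i.e. 0.3970 to 4 decimal places.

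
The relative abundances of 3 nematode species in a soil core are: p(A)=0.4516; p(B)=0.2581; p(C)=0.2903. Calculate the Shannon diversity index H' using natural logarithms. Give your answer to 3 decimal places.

1.068

Each pᵢ ln pᵢ term (working shown to 5 dp, full precision carried): 0.4516×(-0.79496)=-0.35900, 0.2581×(-1.35441)=-0.34957, 0.2903×(-1.23684)=-0.35905.
Sum = -1.06763, so H' = 1.068.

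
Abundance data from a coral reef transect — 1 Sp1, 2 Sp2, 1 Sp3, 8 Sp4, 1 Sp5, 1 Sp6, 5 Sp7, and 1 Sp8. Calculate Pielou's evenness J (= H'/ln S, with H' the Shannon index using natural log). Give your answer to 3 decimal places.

Total N = 1+2+1+8+1+1+5+1 = 20, so the proportions are 0.05, 0.1, 0.05, 0.4, 0.05, 0.05, 0.25, 0.05 (working shown to 5 dp, full precision carried).
H' = −Σ pᵢ ln pᵢ = −((-0.14979) + (-0.23026) + (-0.14979) + (-0.36652) + (-0.14979) + (-0.14979) + (-0.34657) + (-0.14979)) = 1.69228.
With S = 8 species, ln S = 2.07944, so J = 1.69228/2.07944 = 0.81382, i.e. 0.814 to 3 decimal places.

0.814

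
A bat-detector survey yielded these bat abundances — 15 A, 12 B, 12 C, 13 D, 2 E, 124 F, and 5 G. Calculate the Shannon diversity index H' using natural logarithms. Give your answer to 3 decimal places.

Total N = 15+12+12+13+2+124+5 = 183, so the proportions are 0.08197, 0.06557, 0.06557, 0.07104, 0.01093, 0.6776, 0.02732 (working shown to 5 dp, full precision carried).
Each pᵢ ln pᵢ term: 0.08197×(-2.50144)=-0.20504, 0.06557×(-2.72458)=-0.17866, 0.06557×(-2.72458)=-0.17866, 0.07104×(-2.64454)=-0.18786, 0.01093×(-4.51634)=-0.04936, 0.6776×(-0.38920)=-0.26372, 0.02732×(-3.60005)=-0.09836.
Sum = -1.16167, so H' = 1.162.

1.162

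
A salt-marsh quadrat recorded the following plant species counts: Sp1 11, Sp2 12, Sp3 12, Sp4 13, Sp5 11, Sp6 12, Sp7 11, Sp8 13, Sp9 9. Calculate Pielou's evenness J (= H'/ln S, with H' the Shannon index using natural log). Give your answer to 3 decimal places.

0.998

Total N = 11+12+12+13+11+12+11+13+9 = 104, so the proportions are 0.10577, 0.11538, 0.11538, 0.125, 0.10577, 0.11538, 0.10577, 0.125, 0.08654 (working shown to 5 dp, full precision carried).
H' = −Σ pᵢ ln pᵢ = −((-0.23761) + (-0.24917) + (-0.24917) + (-0.25993) + (-0.23761) + (-0.24917) + (-0.23761) + (-0.25993) + (-0.21177)) = 2.19198.
With S = 9 species, ln S = 2.19722, so J = 2.19198/2.19722 = 0.99761, i.e. 0.998 to 3 decimal places.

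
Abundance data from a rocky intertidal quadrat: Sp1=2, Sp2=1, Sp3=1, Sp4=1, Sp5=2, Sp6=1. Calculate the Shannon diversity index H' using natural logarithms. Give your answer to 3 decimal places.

1.733

Total N = 2+1+1+1+2+1 = 8, so the proportions are 0.25, 0.125, 0.125, 0.125, 0.25, 0.125 (working shown to 5 dp, full precision carried).
Each pᵢ ln pᵢ term: 0.25×(-1.38629)=-0.34657, 0.125×(-2.07944)=-0.25993, 0.125×(-2.07944)=-0.25993, 0.125×(-2.07944)=-0.25993, 0.25×(-1.38629)=-0.34657, 0.125×(-2.07944)=-0.25993.
Sum = -1.73287, so H' = 1.733.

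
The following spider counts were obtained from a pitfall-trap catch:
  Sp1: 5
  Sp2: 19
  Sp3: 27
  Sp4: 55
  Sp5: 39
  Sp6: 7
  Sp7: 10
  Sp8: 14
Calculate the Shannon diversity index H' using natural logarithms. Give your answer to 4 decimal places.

Total N = 5+19+27+55+39+7+10+14 = 176, so the proportions are 0.028409, 0.107955, 0.153409, 0.3125, 0.221591, 0.039773, 0.056818, 0.079545 (working shown to 6 dp, full precision carried).
Each pᵢ ln pᵢ term: 0.028409×(-3.561046)=-0.101166, 0.107955×(-2.226045)=-0.240312, 0.153409×(-1.874647)=-0.287588, 0.3125×(-1.163151)=-0.363485, 0.221591×(-1.506922)=-0.333920, 0.039773×(-3.224574)=-0.128250, 0.056818×(-2.867899)=-0.162949, 0.079545×(-2.531427)=-0.201363.
Sum = -1.819033, so H' = 1.8190.

1.8190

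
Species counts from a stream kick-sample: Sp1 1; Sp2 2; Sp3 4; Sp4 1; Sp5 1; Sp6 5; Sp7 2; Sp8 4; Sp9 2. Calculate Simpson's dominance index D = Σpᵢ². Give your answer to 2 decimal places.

0.15

Total N = 1+2+4+1+1+5+2+4+2 = 22, so the proportions are 0.0455, 0.0909, 0.1818, 0.0455, 0.0455, 0.2273, 0.0909, 0.1818, 0.0909 (working shown to 4 dp, full precision carried).
D = 0.0455² + 0.0909² + 0.1818² + 0.0455² + 0.0455² + 0.2273² + 0.0909² + 0.1818² + 0.0909² = 0.0021 + 0.0083 + 0.0331 + 0.0021 + 0.0021 + 0.0517 + 0.0083 + 0.0331 + 0.0083 = 0.1488.
To 2 decimal places, D = 0.15.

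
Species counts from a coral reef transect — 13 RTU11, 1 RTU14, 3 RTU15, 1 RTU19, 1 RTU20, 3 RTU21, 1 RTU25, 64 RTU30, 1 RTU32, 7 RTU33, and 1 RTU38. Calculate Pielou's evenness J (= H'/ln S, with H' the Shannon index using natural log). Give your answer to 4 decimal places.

Total N = 13+1+3+1+1+3+1+64+1+7+1 = 96, so the proportions are 0.135417, 0.010417, 0.03125, 0.010417, 0.010417, 0.03125, 0.010417, 0.666667, 0.010417, 0.072917, 0.010417 (working shown to 6 dp, full precision carried).
H' = −Σ pᵢ ln pᵢ = −((-0.270752) + (-0.047545) + (-0.108304) + (-0.047545) + (-0.047545) + (-0.108304) + (-0.047545) + (-0.270310) + (-0.047545) + (-0.190928) + (-0.047545)) = 1.233870.
With S = 11 species, ln S = 2.397895, so J = 1.233870/2.397895 = 0.514564, i.e. 0.5146 to 4 decimal places.

0.5146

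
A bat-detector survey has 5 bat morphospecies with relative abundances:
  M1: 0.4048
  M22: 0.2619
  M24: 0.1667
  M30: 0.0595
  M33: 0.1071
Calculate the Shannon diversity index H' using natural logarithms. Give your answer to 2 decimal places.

1.42

Each pᵢ ln pᵢ term (working shown to 4 dp, full precision carried): 0.4048×(-0.9044)=-0.3661, 0.2619×(-1.3398)=-0.3509, 0.1667×(-1.7916)=-0.2987, 0.0595×(-2.8218)=-0.1679, 0.1071×(-2.2340)=-0.2393.
Sum = -1.4228, so H' = 1.42.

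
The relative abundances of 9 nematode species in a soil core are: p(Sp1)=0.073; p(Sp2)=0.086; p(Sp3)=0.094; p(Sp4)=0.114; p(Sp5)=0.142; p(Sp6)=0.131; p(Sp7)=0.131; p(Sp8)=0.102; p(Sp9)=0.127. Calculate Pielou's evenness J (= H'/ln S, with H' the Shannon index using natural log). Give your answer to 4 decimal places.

H' = −Σ pᵢ ln pᵢ = −((-0.191063) + (-0.210993) + (-0.222259) + (-0.247557) + (-0.277174) + (-0.266265) + (-0.266265) + (-0.232844) + (-0.262073)) = 2.176493 (working shown to 6 dp, full precision carried).
With S = 9 species, ln S = 2.197225, so J = 2.176493/2.197225 = 0.990565, i.e. 0.9906 to 4 decimal places.

0.9906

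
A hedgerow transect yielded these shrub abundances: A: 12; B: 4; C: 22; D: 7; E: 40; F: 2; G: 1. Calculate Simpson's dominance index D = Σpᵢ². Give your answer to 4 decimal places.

0.2967

Total N = 12+4+22+7+40+2+1 = 88, so the proportions are 0.136364, 0.045455, 0.25, 0.079545, 0.454545, 0.022727, 0.011364 (working shown to 6 dp, full precision carried).
D = 0.136364² + 0.045455² + 0.25² + 0.079545² + 0.454545² + 0.022727² + 0.011364² = 0.018595 + 0.002066 + 0.062500 + 0.006327 + 0.206612 + 0.000517 + 0.000129 = 0.296746.
To 4 decimal places, D = 0.2967.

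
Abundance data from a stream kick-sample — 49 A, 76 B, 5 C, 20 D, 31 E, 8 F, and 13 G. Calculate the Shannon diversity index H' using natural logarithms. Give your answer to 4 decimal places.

1.6240

Total N = 49+76+5+20+31+8+13 = 202, so the proportions are 0.242574, 0.376238, 0.024752, 0.09901, 0.153465, 0.039604, 0.064356 (working shown to 6 dp, full precision carried).
Each pᵢ ln pᵢ term: 0.242574×(-1.416447)=-0.343594, 0.376238×(-0.977534)=-0.367785, 0.024752×(-3.698830)=-0.091555, 0.09901×(-2.312535)=-0.228964, 0.153465×(-1.874280)=-0.287637, 0.039604×(-3.228826)=-0.127874, 0.064356×(-2.743318)=-0.176550.
Sum = -1.623960, so H' = 1.6240.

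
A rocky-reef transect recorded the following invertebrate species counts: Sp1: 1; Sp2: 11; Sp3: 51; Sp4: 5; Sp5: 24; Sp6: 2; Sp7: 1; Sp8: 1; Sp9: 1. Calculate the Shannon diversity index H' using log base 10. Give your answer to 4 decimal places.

0.5871

Total N = 1+11+51+5+24+2+1+1+1 = 97, so the proportions are 0.0103093, 0.1134021, 0.5257732, 0.0515464, 0.2474227, 0.0206186, 0.0103093, 0.0103093, 0.0103093 (working shown to 7 dp, full precision carried).
Each pᵢ log₁₀ pᵢ term: 0.0103093×(-1.9867717)=-0.0204822, 0.1134021×(-0.9453790)=-0.1072079, 0.5257732×(-0.2792016)=-0.1467967, 0.0515464×(-1.2878017)=-0.0663815, 0.2474227×(-0.6065605)=-0.1500768, 0.0206186×(-1.6857417)=-0.0347576, 0.0103093×(-1.9867717)=-0.0204822, 0.0103093×(-1.9867717)=-0.0204822, 0.0103093×(-1.9867717)=-0.0204822.
Sum = -0.5871493, so H' = 0.5871.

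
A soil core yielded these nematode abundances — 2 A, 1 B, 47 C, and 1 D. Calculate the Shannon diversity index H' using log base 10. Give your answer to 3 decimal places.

Total N = 2+1+47+1 = 51, so the proportions are 0.03922, 0.01961, 0.92157, 0.01961 (working shown to 5 dp, full precision carried).
Each pᵢ log₁₀ pᵢ term: 0.03922×(-1.40654)=-0.05516, 0.01961×(-1.70757)=-0.03348, 0.92157×(-0.03547)=-0.03269, 0.01961×(-1.70757)=-0.03348.
Sum = -0.15481, so H' = 0.155.

0.155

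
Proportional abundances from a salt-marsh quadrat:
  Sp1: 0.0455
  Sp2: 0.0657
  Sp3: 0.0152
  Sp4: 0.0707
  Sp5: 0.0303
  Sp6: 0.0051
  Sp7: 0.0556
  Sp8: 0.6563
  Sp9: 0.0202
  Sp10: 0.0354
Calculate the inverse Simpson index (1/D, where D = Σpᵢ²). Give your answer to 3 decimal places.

2.232

D = 0.0455² + 0.0657² + 0.0152² + 0.0707² + 0.0303² + 0.0051² + 0.0556² + 0.6563² + 0.0202² + 0.0354² = 0.002070 + 0.004316 + 0.000231 + 0.004998 + 0.000918 + 0.000026 + 0.003091 + 0.430730 + 0.000408 + 0.001253 = 0.448043 (working shown to 6 dp, full precision carried).
So 1/D = 2.23193, i.e. 2.232 to 3 decimal places.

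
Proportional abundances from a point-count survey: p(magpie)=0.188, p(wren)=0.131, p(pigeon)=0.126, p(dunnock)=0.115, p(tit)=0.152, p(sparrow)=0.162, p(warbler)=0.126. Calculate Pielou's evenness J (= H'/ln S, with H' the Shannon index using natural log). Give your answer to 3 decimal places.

0.993

H' = −Σ pᵢ ln pᵢ = −((-0.31421) + (-0.26627) + (-0.26101) + (-0.24872) + (-0.28635) + (-0.29487) + (-0.26101)) = 1.93242 (working shown to 5 dp, full precision carried).
With S = 7 species, ln S = 1.94591, so J = 1.93242/1.94591 = 0.99307, i.e. 0.993 to 3 decimal places.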